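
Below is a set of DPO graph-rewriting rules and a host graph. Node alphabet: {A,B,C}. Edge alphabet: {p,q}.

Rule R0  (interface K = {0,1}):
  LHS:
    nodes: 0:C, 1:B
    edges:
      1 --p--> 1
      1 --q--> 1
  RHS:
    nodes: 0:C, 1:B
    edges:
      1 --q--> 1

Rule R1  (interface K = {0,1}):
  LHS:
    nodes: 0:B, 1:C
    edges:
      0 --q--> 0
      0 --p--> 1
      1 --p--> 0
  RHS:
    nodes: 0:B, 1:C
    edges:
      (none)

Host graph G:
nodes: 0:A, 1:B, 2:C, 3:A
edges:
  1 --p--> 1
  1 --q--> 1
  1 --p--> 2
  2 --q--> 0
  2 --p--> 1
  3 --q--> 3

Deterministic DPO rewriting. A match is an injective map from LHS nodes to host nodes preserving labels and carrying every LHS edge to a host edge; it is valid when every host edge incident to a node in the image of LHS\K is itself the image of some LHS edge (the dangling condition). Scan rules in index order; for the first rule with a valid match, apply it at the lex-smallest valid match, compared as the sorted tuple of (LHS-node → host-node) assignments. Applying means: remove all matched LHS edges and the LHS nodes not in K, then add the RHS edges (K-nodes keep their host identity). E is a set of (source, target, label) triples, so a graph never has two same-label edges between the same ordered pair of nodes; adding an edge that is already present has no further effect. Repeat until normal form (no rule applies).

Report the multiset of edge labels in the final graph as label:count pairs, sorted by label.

Answer: q:2

Rewrite trace:
initial: |V|=4 |E|=6  E = 1-p->1 1-q->1 1-p->2 2-q->0 2-p->1 3-q->3
step 1: apply R0 at {0↦2, 1↦1}  → |V|=4 |E|=5  E = 1-q->1 1-p->2 2-q->0 2-p->1 3-q->3
step 2: apply R1 at {0↦1, 1↦2}  → |V|=4 |E|=2  E = 2-q->0 3-q->3
normal form: no rule applies after step 2
NF edges: [(2, 0, 'q'), (3, 3, 'q')]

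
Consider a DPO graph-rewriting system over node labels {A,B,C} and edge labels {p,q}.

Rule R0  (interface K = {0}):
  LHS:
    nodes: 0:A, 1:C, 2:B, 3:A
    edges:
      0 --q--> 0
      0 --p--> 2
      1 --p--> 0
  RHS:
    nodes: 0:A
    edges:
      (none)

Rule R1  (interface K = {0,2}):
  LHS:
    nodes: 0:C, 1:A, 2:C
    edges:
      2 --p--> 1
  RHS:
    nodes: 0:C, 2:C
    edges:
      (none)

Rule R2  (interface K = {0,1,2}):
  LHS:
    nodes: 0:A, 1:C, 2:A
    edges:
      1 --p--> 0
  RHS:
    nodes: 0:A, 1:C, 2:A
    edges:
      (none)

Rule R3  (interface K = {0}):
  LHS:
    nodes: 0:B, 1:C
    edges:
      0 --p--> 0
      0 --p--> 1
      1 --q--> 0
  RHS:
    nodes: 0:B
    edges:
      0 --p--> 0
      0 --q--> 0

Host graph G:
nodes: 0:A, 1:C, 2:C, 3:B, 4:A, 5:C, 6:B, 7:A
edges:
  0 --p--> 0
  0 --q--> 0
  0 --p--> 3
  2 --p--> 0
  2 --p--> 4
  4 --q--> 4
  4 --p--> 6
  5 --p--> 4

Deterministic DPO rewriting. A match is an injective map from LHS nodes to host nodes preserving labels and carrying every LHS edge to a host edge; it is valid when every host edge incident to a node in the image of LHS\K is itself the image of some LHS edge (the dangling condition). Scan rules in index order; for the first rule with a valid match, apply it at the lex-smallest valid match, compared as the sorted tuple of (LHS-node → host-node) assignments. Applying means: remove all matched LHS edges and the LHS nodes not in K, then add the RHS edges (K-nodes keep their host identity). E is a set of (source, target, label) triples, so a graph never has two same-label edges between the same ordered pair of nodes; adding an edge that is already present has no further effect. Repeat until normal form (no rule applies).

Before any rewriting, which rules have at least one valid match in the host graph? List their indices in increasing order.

R0: 1 valid match — {0↦4, 1↦5, 2↦6, 3↦7}
R1: no valid match — 6 raw matches, all fail dangling condition
R2: 6 valid matches — {0↦0, 1↦2, 2↦4}, {0↦0, 1↦2, 2↦7}, {0↦4, 1↦2, 2↦0} (+3 more)
R3: no valid match — LHS pattern not found

Answer: [R0,R2]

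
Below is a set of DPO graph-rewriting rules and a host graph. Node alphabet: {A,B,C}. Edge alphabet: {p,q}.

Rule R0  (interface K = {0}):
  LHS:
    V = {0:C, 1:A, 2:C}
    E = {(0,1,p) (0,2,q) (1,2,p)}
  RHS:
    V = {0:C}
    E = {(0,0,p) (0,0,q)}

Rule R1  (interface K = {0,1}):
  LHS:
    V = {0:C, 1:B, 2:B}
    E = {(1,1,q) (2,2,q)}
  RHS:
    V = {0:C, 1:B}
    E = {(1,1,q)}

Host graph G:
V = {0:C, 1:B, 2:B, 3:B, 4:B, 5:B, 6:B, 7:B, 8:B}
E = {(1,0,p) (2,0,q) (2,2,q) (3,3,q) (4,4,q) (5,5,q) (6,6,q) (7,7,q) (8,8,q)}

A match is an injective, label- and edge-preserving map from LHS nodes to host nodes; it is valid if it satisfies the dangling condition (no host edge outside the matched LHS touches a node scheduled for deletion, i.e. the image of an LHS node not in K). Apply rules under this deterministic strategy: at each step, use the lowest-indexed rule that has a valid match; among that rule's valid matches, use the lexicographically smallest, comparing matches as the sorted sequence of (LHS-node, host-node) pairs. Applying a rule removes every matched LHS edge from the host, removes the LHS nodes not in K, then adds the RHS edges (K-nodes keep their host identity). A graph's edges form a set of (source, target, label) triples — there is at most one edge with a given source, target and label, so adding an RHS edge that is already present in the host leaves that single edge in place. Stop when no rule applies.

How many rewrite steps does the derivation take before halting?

initial: |V|=9 |E|=9  E = 1-p->0 2-q->0 2-q->2 3-q->3 4-q->4 5-q->5 6-q->6 7-q->7 8-q->8
step 1: apply R1 at {0↦0, 1↦2, 2↦3}  → |V|=8 |E|=8  E = 1-p->0 2-q->0 2-q->2 4-q->4 5-q->5 6-q->6 7-q->7 8-q->8
step 2: apply R1 at {0↦0, 1↦2, 2↦4}  → |V|=7 |E|=7  E = 1-p->0 2-q->0 2-q->2 5-q->5 6-q->6 7-q->7 8-q->8
step 3: apply R1 at {0↦0, 1↦2, 2↦5}  → |V|=6 |E|=6  E = 1-p->0 2-q->0 2-q->2 6-q->6 7-q->7 8-q->8
step 4: apply R1 at {0↦0, 1↦2, 2↦6}  → |V|=5 |E|=5  E = 1-p->0 2-q->0 2-q->2 7-q->7 8-q->8
step 5: apply R1 at {0↦0, 1↦2, 2↦7}  → |V|=4 |E|=4  E = 1-p->0 2-q->0 2-q->2 8-q->8
step 6: apply R1 at {0↦0, 1↦2, 2↦8}  → |V|=3 |E|=3  E = 1-p->0 2-q->0 2-q->2
halt: no rule applies after step 6

Answer: 6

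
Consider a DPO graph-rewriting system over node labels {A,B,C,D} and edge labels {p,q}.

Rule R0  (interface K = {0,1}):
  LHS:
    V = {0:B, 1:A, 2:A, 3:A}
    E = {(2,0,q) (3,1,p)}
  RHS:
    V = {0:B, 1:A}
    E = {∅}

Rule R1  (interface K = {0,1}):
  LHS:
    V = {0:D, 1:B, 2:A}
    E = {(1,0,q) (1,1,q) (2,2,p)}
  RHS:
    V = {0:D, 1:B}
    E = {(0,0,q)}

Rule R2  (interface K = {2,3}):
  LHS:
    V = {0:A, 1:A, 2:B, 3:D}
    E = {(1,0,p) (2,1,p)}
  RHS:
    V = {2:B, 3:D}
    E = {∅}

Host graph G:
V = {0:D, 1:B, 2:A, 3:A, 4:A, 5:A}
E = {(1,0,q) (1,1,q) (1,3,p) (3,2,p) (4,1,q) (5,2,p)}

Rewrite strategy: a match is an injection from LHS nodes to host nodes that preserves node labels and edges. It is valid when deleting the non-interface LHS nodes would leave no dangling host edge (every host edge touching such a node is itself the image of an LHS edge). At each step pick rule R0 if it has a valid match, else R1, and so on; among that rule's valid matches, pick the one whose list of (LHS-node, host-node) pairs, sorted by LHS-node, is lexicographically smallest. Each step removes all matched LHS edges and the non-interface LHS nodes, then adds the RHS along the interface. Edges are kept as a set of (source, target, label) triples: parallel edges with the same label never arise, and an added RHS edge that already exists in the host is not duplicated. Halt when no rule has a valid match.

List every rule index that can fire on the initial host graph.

Answer: [R0]

Derivation:
R0: 1 valid match — {0↦1, 1↦2, 2↦4, 3↦5}
R1: no valid match — LHS pattern not found
R2: no valid match — 1 raw match, all fail dangling condition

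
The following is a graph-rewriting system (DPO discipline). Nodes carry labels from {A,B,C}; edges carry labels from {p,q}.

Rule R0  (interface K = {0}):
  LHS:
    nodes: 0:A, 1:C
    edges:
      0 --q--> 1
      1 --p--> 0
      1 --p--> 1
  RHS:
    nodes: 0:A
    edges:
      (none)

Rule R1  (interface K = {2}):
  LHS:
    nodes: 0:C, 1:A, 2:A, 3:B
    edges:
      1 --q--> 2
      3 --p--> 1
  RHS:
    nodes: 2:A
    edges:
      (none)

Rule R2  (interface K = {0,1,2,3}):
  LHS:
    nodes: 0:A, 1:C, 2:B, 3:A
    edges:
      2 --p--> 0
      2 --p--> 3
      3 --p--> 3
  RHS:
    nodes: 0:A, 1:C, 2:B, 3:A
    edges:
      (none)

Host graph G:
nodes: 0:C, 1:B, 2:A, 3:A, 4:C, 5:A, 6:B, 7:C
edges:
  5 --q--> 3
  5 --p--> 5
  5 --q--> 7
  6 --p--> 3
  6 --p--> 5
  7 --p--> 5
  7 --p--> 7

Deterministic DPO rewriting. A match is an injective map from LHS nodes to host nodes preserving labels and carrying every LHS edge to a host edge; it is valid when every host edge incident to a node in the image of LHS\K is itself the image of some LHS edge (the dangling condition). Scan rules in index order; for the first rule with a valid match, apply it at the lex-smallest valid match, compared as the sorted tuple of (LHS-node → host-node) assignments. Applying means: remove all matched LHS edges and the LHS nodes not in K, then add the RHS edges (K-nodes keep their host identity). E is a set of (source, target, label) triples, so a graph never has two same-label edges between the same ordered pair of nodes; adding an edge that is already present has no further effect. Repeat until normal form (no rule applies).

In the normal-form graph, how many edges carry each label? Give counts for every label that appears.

initial: |V|=8 |E|=7  E = 5-q->3 5-p->5 5-q->7 6-p->3 6-p->5 7-p->5 7-p->7
step 1: apply R0 at {0↦5, 1↦7}  → |V|=7 |E|=4  E = 5-q->3 5-p->5 6-p->3 6-p->5
step 2: apply R2 at {0↦3, 1↦0, 2↦6, 3↦5}  → |V|=7 |E|=1  E = 5-q->3
halt: no rule applies after step 2
NF edges: [(5, 3, 'q')]

Answer: q:1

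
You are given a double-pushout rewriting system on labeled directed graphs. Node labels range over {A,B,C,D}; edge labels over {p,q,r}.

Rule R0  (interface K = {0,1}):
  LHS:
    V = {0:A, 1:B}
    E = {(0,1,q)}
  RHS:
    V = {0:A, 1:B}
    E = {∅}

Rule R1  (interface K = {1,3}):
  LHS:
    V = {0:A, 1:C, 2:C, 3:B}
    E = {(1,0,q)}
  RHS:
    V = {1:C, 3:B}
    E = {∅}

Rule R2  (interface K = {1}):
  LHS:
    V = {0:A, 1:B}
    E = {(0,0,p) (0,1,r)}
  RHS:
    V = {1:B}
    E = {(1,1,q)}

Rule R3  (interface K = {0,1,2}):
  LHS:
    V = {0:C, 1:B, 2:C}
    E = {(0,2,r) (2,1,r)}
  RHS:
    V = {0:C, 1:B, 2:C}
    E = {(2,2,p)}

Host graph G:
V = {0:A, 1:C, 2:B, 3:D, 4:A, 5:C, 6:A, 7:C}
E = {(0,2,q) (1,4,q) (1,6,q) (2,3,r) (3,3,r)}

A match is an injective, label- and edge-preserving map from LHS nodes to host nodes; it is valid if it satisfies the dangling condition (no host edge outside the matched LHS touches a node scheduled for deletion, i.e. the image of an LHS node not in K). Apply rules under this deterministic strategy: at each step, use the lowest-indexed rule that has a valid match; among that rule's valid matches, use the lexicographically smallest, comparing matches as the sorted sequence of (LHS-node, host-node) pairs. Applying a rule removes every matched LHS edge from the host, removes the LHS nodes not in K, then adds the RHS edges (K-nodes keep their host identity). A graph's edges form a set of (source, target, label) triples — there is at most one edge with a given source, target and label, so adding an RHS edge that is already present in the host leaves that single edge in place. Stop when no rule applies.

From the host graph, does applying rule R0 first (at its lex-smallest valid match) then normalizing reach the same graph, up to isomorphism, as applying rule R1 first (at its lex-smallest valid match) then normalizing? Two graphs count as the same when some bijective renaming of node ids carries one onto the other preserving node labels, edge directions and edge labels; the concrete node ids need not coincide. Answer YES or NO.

branch R0-first: apply at {0↦0, 1↦2} → |E|=4, then 2 more step(s) → NF |V|=4 |E|=2 V={0:A, 1:C, 2:B, 3:D} E=2-r->3 3-r->3
branch R1-first: apply at {0↦4, 1↦1, 2↦5, 3↦2} → |E|=4, then 2 more step(s) → NF |V|=4 |E|=2 V={0:A, 1:C, 2:B, 3:D} E=2-r->3 3-r->3
graphs isomorphic (equal up to label-preserving node renaming)

Answer: YES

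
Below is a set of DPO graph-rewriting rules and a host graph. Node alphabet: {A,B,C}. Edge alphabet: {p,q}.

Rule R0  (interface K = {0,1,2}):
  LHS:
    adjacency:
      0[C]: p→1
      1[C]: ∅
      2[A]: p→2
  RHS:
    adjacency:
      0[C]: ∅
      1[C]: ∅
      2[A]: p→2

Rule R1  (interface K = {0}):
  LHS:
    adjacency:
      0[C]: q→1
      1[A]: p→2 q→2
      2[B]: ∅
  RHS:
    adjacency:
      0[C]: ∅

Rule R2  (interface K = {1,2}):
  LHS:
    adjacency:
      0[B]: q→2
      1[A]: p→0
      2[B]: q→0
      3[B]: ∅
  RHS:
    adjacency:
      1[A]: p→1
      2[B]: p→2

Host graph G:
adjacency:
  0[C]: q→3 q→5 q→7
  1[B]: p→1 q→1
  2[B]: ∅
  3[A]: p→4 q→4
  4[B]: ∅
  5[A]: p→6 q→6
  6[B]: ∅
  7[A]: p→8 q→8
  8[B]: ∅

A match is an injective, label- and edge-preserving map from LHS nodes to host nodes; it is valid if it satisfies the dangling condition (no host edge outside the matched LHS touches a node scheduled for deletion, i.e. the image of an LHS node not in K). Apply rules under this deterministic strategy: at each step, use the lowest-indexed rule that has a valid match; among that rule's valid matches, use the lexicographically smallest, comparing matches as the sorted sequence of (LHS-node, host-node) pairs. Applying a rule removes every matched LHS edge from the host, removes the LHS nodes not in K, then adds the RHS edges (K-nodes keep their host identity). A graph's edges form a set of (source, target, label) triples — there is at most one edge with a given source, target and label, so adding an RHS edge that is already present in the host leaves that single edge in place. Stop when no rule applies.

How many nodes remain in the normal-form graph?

initial: |V|=9 |E|=11  E = 0-q->3 0-q->5 0-q->7 1-p->1 1-q->1 3-p->4 3-q->4 5-p->6 5-q->6 7-p->8 7-q->8
step 1: apply R1 at {0↦0, 1↦3, 2↦4}  → |V|=7 |E|=8  E = 0-q->5 0-q->7 1-p->1 1-q->1 5-p->6 5-q->6 7-p->8 7-q->8
step 2: apply R1 at {0↦0, 1↦5, 2↦6}  → |V|=5 |E|=5  E = 0-q->7 1-p->1 1-q->1 7-p->8 7-q->8
step 3: apply R1 at {0↦0, 1↦7, 2↦8}  → |V|=3 |E|=2  E = 1-p->1 1-q->1
final graph: no rule applies after step 3
NF nodes: {0:C, 1:B, 2:B}

Answer: 3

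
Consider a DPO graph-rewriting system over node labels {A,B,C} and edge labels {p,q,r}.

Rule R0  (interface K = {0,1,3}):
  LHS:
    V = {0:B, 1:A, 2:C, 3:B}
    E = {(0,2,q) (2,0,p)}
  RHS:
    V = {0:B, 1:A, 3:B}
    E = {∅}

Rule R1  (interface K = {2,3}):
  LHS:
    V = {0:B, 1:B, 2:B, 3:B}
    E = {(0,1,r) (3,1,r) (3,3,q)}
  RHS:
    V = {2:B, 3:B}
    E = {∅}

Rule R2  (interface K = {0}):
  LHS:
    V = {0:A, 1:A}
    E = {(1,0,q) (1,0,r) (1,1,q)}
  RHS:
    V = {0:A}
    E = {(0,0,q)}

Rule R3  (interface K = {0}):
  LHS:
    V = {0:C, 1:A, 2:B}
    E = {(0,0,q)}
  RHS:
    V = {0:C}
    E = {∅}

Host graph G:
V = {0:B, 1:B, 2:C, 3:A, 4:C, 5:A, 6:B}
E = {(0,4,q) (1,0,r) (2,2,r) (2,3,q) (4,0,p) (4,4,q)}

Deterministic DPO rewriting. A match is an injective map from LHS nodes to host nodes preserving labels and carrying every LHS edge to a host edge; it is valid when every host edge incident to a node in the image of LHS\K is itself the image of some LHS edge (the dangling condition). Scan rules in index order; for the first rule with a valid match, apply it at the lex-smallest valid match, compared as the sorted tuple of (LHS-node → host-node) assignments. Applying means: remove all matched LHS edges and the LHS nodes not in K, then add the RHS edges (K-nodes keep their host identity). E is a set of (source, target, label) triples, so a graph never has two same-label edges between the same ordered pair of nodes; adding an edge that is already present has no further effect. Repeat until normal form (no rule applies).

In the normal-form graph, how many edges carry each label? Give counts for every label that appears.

Answer: q:1 r:2

Steps:
start.  V:7 E:6  edges: 0-q->4 1-r->0 2-r->2 2-q->3 4-p->0 4-q->4
1. fire R3 via {0↦4, 1↦5, 2↦6}  →  V:5 E:5  edges: 0-q->4 1-r->0 2-r->2 2-q->3 4-p->0
2. fire R0 via {0↦0, 1↦3, 2↦4, 3↦1}  →  V:4 E:3  edges: 1-r->0 2-r->2 2-q->3
halt: no rule applies after step 2
NF edges: [(1, 0, 'r'), (2, 2, 'r'), (2, 3, 'q')]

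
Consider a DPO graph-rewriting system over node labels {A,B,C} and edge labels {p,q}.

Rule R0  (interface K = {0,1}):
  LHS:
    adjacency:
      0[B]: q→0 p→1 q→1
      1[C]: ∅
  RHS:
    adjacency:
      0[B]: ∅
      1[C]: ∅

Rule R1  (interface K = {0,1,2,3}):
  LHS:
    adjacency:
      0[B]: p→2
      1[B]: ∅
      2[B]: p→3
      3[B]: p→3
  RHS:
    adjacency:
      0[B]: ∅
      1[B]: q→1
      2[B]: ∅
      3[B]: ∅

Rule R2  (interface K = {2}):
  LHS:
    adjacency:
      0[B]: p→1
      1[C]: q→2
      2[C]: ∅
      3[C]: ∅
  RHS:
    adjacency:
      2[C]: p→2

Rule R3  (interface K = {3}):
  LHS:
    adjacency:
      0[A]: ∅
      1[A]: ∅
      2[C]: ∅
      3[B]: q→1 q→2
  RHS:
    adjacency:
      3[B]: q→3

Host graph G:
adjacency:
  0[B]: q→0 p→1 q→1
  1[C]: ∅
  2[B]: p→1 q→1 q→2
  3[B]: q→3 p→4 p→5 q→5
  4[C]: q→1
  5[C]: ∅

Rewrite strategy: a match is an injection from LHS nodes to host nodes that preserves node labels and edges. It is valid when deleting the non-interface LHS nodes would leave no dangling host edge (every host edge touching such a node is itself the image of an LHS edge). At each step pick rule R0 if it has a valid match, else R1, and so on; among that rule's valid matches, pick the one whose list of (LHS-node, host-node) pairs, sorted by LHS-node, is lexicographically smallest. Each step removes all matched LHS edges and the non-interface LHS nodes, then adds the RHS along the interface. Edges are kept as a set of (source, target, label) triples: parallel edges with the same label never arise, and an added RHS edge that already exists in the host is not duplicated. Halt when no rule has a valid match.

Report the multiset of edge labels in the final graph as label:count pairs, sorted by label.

[0] host  ⇒  6 nodes, 11 edges  {0-q->0 0-p->1 0-q->1 2-p->1 2-q->1 2-q->2 3-q->3 3-p->4 3-p->5 3-q->5 4-q->1}
[1] R0 @ {0↦0, 1↦1}  ⇒  6 nodes, 8 edges  {2-p->1 2-q->1 2-q->2 3-q->3 3-p->4 3-p->5 3-q->5 4-q->1}
[2] R0 @ {0↦2, 1↦1}  ⇒  6 nodes, 5 edges  {3-q->3 3-p->4 3-p->5 3-q->5 4-q->1}
[3] R0 @ {0↦3, 1↦5}  ⇒  6 nodes, 2 edges  {3-p->4 4-q->1}
[4] R2 @ {0↦3, 1↦4, 2↦1, 3↦5}  ⇒  3 nodes, 1 edges  {1-p->1}
final graph: no rule applies after step 4
NF edges: [(1, 1, 'p')]

Answer: p:1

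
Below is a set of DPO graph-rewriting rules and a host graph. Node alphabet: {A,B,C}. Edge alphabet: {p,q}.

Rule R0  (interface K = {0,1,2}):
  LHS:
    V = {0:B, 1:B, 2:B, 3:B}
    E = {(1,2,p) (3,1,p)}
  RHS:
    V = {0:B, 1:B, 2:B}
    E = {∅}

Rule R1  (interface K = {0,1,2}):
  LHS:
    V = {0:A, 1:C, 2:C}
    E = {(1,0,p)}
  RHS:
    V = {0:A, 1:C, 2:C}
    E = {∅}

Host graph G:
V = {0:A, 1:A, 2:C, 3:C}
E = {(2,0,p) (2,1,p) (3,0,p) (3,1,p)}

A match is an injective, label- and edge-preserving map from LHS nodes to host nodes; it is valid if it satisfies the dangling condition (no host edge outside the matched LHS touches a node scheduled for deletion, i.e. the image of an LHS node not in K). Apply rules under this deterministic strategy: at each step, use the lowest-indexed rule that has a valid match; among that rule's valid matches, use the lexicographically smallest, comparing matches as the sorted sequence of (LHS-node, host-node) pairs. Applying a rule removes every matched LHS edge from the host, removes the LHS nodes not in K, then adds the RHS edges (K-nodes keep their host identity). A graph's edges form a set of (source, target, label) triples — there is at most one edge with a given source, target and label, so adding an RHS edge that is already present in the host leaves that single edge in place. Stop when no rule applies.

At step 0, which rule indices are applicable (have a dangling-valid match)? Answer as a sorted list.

R0: no valid match — LHS pattern not found
R1: 4 valid matches — {0↦0, 1↦2, 2↦3}, {0↦0, 1↦3, 2↦2}, {0↦1, 1↦2, 2↦3} (+1 more)

Answer: [R1]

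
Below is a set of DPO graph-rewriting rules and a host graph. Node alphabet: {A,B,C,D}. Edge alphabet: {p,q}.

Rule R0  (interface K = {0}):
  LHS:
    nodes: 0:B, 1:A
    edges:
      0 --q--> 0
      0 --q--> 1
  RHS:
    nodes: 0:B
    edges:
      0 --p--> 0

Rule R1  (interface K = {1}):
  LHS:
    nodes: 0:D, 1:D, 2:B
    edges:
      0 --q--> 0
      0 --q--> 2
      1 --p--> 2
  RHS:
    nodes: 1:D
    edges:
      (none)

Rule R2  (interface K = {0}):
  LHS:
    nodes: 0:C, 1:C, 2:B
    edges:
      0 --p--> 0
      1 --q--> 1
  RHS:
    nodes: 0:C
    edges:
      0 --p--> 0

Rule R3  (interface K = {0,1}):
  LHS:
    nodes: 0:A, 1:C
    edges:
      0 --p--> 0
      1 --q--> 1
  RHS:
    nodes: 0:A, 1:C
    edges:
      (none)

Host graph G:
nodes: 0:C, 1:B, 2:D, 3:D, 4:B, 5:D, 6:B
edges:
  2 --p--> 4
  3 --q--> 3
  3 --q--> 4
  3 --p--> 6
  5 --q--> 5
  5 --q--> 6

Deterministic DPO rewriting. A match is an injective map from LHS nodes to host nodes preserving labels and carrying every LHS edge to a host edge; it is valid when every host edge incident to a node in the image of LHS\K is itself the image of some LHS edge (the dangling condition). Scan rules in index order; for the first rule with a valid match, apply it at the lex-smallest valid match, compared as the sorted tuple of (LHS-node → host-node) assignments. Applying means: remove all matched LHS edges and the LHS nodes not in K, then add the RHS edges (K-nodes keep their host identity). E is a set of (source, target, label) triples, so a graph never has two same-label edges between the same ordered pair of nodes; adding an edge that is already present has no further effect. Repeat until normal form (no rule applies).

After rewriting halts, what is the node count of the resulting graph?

initial: |V|=7 |E|=6  E = 2-p->4 3-q->3 3-q->4 3-p->6 5-q->5 5-q->6
step 1: apply R1 at {0↦5, 1↦3, 2↦6}  → |V|=5 |E|=3  E = 2-p->4 3-q->3 3-q->4
step 2: apply R1 at {0↦3, 1↦2, 2↦4}  → |V|=3 |E|=0  E = ∅
normal form: no rule applies after step 2
NF nodes: {0:C, 1:B, 2:D}

Answer: 3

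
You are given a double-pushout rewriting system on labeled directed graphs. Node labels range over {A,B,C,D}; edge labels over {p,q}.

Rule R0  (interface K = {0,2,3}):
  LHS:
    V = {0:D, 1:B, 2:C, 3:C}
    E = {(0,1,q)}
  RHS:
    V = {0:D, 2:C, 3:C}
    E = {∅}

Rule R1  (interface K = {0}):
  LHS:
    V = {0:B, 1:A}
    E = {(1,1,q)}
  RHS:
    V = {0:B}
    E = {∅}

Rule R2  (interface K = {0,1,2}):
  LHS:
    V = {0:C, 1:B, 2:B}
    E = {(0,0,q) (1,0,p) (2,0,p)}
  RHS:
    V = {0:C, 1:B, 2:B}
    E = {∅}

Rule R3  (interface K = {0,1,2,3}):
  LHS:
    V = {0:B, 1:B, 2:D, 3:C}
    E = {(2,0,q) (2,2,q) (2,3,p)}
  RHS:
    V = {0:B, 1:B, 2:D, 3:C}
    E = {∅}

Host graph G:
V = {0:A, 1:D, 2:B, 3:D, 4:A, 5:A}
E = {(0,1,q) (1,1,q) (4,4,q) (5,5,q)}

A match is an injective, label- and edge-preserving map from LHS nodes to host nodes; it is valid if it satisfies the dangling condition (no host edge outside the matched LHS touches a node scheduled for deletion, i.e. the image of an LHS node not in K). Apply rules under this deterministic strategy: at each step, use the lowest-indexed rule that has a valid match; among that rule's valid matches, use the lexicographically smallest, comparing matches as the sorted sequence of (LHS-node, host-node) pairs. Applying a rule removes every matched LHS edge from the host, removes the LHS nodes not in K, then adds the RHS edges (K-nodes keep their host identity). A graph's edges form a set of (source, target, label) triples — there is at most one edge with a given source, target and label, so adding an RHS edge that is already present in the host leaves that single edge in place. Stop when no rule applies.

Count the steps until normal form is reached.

initial: |V|=6 |E|=4  E = 0-q->1 1-q->1 4-q->4 5-q->5
step 1: apply R1 at {0↦2, 1↦4}  → |V|=5 |E|=3  E = 0-q->1 1-q->1 5-q->5
step 2: apply R1 at {0↦2, 1↦5}  → |V|=4 |E|=2  E = 0-q->1 1-q->1
final graph: no rule applies after step 2

Answer: 2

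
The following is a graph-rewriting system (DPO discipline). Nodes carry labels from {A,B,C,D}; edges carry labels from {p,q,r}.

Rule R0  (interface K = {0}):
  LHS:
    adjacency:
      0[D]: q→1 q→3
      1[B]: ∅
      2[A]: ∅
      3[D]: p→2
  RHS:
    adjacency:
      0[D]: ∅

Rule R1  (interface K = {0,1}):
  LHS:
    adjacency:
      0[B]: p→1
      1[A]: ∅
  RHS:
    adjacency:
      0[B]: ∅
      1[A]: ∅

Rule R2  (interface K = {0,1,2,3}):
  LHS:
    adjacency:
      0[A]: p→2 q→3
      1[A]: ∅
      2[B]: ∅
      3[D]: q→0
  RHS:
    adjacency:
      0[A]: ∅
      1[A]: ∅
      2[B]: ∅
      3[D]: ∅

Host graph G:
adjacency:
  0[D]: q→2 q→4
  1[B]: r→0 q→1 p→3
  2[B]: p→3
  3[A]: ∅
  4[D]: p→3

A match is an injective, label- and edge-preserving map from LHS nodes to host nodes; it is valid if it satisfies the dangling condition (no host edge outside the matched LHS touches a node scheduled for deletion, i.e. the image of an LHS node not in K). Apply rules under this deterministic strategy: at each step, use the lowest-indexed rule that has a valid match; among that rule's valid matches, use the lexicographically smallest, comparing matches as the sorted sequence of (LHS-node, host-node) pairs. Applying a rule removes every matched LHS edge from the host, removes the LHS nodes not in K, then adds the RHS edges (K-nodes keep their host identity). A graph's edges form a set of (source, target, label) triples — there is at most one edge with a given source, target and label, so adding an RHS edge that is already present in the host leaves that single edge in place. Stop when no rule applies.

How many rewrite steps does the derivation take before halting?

[0] host  ⇒  5 nodes, 7 edges  {0-q->2 0-q->4 1-r->0 1-q->1 1-p->3 2-p->3 4-p->3}
[1] R1 @ {0↦1, 1↦3}  ⇒  5 nodes, 6 edges  {0-q->2 0-q->4 1-r->0 1-q->1 2-p->3 4-p->3}
[2] R1 @ {0↦2, 1↦3}  ⇒  5 nodes, 5 edges  {0-q->2 0-q->4 1-r->0 1-q->1 4-p->3}
[3] R0 @ {0↦0, 1↦2, 2↦3, 3↦4}  ⇒  2 nodes, 2 edges  {1-r->0 1-q->1}
final graph: no rule applies after step 3

Answer: 3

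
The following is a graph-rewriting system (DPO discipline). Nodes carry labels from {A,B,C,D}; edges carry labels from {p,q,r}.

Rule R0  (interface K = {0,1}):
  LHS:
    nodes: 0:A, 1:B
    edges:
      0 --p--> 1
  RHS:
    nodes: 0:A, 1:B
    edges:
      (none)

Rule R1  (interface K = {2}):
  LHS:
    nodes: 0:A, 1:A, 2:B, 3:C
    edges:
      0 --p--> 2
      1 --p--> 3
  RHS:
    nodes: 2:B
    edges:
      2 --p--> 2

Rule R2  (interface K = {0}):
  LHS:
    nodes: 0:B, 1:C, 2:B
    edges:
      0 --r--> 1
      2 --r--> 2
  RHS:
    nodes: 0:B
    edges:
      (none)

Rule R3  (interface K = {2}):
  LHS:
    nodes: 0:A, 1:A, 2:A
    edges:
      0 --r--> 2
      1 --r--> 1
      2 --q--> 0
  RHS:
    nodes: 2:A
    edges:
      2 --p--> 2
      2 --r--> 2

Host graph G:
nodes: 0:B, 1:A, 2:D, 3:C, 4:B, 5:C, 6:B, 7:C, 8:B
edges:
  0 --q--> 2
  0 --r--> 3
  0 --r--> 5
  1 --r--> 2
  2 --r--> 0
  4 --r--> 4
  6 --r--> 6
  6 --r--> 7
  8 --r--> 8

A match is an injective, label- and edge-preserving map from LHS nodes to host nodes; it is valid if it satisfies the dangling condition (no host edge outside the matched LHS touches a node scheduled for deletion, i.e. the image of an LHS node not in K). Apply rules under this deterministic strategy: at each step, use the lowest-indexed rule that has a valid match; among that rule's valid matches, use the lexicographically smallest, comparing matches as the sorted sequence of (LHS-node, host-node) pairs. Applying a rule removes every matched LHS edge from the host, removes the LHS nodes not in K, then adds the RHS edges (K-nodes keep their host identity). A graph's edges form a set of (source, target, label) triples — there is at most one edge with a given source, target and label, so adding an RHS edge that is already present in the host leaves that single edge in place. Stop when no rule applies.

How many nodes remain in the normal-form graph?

start.  V:9 E:9  edges: 0-q->2 0-r->3 0-r->5 1-r->2 2-r->0 4-r->4 6-r->6 6-r->7 8-r->8
1. fire R2 via {0↦0, 1↦3, 2↦4}  →  V:7 E:7  edges: 0-q->2 0-r->5 1-r->2 2-r->0 6-r->6 6-r->7 8-r->8
2. fire R2 via {0↦0, 1↦5, 2↦8}  →  V:5 E:5  edges: 0-q->2 1-r->2 2-r->0 6-r->6 6-r->7
final graph: no rule applies after step 2
NF nodes: {0:B, 1:A, 2:D, 6:B, 7:C}

Answer: 5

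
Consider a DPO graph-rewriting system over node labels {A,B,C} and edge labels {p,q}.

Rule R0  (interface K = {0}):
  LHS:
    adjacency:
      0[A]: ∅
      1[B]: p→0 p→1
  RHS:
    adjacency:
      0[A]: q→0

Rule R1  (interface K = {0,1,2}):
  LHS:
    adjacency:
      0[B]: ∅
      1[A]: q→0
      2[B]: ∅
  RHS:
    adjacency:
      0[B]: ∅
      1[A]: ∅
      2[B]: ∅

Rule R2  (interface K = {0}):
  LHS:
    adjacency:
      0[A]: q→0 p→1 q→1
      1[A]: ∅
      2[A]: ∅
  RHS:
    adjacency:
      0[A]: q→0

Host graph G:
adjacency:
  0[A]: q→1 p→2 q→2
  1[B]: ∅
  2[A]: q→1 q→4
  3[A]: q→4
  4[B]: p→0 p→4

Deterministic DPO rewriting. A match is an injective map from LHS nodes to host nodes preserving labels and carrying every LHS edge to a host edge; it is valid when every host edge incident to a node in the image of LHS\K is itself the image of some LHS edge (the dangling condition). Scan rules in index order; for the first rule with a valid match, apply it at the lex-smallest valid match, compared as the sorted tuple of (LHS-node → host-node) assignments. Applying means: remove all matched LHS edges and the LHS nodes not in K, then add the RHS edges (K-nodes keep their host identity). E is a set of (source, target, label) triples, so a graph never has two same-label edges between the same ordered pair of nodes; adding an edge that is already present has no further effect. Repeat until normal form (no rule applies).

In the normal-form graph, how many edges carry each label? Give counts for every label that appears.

Answer: q:1

Steps:
[0] host  ⇒  5 nodes, 8 edges  {0-q->1 0-p->2 0-q->2 2-q->1 2-q->4 3-q->4 4-p->0 4-p->4}
[1] R1 @ {0↦1, 1↦0, 2↦4}  ⇒  5 nodes, 7 edges  {0-p->2 0-q->2 2-q->1 2-q->4 3-q->4 4-p->0 4-p->4}
[2] R1 @ {0↦1, 1↦2, 2↦4}  ⇒  5 nodes, 6 edges  {0-p->2 0-q->2 2-q->4 3-q->4 4-p->0 4-p->4}
[3] R1 @ {0↦4, 1↦2, 2↦1}  ⇒  5 nodes, 5 edges  {0-p->2 0-q->2 3-q->4 4-p->0 4-p->4}
[4] R1 @ {0↦4, 1↦3, 2↦1}  ⇒  5 nodes, 4 edges  {0-p->2 0-q->2 4-p->0 4-p->4}
[5] R0 @ {0↦0, 1↦4}  ⇒  4 nodes, 3 edges  {0-q->0 0-p->2 0-q->2}
[6] R2 @ {0↦0, 1↦2, 2↦3}  ⇒  2 nodes, 1 edges  {0-q->0}
normal form: no rule applies after step 6
NF edges: [(0, 0, 'q')]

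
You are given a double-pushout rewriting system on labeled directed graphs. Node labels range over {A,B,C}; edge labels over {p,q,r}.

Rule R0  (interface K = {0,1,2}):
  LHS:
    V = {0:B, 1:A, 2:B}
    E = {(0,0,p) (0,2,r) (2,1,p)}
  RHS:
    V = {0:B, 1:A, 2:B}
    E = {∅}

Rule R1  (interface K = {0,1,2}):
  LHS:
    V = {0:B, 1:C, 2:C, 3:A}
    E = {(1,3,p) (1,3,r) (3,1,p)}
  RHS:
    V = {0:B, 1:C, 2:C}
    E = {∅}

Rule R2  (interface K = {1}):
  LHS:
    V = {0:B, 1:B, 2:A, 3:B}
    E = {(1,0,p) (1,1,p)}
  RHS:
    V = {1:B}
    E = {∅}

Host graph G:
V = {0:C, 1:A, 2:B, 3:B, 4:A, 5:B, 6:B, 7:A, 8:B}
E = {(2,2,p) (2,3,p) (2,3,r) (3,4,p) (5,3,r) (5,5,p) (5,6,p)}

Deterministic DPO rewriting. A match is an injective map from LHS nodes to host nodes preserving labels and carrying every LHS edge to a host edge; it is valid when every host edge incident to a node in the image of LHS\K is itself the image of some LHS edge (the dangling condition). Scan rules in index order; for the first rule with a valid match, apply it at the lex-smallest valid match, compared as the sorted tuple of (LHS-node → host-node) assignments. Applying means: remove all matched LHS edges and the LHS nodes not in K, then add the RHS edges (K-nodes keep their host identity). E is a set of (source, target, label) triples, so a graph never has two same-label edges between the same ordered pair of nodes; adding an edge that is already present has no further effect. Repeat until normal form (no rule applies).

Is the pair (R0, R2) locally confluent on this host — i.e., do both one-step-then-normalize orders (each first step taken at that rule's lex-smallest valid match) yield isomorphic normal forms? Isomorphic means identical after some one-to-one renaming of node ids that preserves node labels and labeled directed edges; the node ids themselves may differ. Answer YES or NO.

branch R0-first: apply at {0↦2, 1↦4, 2↦3} → |E|=4, then 1 more step(s) → NF |V|=6 |E|=2 V={0:C, 2:B, 3:B, 4:A, 5:B, 7:A} E=2-p->3 5-r->3
branch R2-first: apply at {0↦6, 1↦5, 2↦1, 3↦8} → |E|=5, then 1 more step(s) → NF |V|=6 |E|=2 V={0:C, 2:B, 3:B, 4:A, 5:B, 7:A} E=2-p->3 5-r->3
graphs isomorphic (equal up to label-preserving node renaming)

Answer: YES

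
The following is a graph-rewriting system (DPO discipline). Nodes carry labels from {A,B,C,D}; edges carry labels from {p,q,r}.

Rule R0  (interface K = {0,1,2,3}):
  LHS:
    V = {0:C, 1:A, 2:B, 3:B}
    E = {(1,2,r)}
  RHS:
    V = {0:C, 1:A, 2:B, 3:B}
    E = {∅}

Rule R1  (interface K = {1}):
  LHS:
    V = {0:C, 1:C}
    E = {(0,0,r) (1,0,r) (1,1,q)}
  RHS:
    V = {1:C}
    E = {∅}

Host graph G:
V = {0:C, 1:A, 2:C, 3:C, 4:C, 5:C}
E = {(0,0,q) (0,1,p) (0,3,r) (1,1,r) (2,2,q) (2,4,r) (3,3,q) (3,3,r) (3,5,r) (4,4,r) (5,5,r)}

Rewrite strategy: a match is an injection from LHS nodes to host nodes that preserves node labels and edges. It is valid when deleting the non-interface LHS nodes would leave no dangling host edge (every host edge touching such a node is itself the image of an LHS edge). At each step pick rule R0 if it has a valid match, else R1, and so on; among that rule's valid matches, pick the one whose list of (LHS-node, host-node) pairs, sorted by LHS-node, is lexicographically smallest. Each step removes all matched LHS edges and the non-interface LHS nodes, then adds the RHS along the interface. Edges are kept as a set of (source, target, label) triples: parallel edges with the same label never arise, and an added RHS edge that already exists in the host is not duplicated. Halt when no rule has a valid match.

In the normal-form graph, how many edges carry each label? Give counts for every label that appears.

Answer: p:1 r:1

Rewrite trace:
start.  V:6 E:11  edges: 0-q->0 0-p->1 0-r->3 1-r->1 2-q->2 2-r->4 3-q->3 3-r->3 3-r->5 4-r->4 5-r->5
1. fire R1 via {0↦4, 1↦2}  →  V:5 E:8  edges: 0-q->0 0-p->1 0-r->3 1-r->1 3-q->3 3-r->3 3-r->5 5-r->5
2. fire R1 via {0↦5, 1↦3}  →  V:4 E:5  edges: 0-q->0 0-p->1 0-r->3 1-r->1 3-r->3
3. fire R1 via {0↦3, 1↦0}  →  V:3 E:2  edges: 0-p->1 1-r->1
halt: no rule applies after step 3
NF edges: [(0, 1, 'p'), (1, 1, 'r')]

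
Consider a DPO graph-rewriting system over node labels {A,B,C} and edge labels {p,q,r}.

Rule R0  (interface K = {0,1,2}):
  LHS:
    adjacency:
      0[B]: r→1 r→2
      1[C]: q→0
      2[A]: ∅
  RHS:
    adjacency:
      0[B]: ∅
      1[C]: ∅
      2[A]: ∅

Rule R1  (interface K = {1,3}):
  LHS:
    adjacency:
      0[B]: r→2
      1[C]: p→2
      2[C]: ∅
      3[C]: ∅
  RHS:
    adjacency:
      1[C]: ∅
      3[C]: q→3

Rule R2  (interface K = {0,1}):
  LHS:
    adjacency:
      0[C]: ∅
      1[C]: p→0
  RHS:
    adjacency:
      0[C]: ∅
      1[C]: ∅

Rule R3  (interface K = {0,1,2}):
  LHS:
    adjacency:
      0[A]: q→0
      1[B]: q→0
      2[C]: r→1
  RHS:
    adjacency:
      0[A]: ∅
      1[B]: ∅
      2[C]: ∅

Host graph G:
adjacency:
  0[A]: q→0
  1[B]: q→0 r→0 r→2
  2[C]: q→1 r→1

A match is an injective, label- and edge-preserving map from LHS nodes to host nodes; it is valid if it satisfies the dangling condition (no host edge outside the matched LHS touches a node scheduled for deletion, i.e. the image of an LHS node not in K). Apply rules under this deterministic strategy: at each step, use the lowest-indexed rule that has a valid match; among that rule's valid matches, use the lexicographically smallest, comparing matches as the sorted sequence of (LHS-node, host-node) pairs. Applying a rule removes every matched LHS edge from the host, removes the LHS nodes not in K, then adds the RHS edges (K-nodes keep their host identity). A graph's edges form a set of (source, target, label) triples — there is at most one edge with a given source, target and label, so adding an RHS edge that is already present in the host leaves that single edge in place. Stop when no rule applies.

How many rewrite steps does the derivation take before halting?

start.  V:3 E:6  edges: 0-q->0 1-q->0 1-r->0 1-r->2 2-q->1 2-r->1
1. fire R0 via {0↦1, 1↦2, 2↦0}  →  V:3 E:3  edges: 0-q->0 1-q->0 2-r->1
2. fire R3 via {0↦0, 1↦1, 2↦2}  →  V:3 E:0  edges: ∅
halt: no rule applies after step 2

Answer: 2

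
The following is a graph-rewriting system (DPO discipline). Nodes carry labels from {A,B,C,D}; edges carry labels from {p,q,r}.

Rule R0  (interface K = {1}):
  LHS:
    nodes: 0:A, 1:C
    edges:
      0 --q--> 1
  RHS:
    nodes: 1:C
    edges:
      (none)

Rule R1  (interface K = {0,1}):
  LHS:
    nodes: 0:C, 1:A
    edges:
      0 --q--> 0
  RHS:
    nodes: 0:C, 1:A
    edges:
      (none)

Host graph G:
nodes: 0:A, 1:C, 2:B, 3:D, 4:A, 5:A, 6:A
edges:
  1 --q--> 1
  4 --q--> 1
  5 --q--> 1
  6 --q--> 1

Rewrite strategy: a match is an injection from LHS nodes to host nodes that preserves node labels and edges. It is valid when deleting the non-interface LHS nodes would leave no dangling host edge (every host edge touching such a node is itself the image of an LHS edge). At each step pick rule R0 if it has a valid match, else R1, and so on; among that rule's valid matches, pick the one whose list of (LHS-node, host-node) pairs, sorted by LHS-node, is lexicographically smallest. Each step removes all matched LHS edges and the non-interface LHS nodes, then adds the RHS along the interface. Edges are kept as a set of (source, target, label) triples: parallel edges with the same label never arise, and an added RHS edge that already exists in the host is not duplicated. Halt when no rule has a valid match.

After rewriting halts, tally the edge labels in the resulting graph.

[0] host  ⇒  7 nodes, 4 edges  {1-q->1 4-q->1 5-q->1 6-q->1}
[1] R0 @ {0↦4, 1↦1}  ⇒  6 nodes, 3 edges  {1-q->1 5-q->1 6-q->1}
[2] R0 @ {0↦5, 1↦1}  ⇒  5 nodes, 2 edges  {1-q->1 6-q->1}
[3] R0 @ {0↦6, 1↦1}  ⇒  4 nodes, 1 edges  {1-q->1}
[4] R1 @ {0↦1, 1↦0}  ⇒  4 nodes, 0 edges  {∅}
final graph: no rule applies after step 4
NF edges: []

Answer: (no edges)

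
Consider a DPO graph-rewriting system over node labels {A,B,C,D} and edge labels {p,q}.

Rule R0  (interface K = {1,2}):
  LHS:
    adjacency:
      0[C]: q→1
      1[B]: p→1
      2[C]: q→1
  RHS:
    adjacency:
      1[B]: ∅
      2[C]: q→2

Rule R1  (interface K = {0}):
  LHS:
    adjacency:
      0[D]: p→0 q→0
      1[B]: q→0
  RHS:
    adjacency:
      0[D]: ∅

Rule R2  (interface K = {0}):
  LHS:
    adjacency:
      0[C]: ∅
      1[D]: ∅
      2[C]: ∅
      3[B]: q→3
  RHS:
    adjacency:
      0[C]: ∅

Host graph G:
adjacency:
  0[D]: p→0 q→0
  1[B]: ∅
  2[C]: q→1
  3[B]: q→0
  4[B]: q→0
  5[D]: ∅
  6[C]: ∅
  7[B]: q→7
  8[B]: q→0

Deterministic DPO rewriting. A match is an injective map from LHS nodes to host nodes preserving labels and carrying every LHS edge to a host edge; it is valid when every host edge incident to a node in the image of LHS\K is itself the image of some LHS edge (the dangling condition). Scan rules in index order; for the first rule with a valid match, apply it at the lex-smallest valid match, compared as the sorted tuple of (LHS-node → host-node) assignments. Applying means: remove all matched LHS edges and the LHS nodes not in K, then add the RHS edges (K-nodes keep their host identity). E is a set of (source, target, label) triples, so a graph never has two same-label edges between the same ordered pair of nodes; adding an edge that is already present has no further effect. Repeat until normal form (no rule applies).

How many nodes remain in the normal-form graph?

Answer: 5

Derivation:
initial: |V|=9 |E|=7  E = 0-p->0 0-q->0 2-q->1 3-q->0 4-q->0 7-q->7 8-q->0
step 1: apply R1 at {0↦0, 1↦3}  → |V|=8 |E|=4  E = 2-q->1 4-q->0 7-q->7 8-q->0
step 2: apply R2 at {0↦2, 1↦5, 2↦6, 3↦7}  → |V|=5 |E|=3  E = 2-q->1 4-q->0 8-q->0
halt: no rule applies after step 2
NF nodes: {0:D, 1:B, 2:C, 4:B, 8:B}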